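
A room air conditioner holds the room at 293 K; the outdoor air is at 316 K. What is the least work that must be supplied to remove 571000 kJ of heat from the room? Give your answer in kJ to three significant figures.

The reservoir spacing is ΔT = 316 − 293 = 23.00 K.
The reversible limit is COP_R = T_C/ΔT = 12.74, so W_min = Q_C/COP = Q_C·ΔT/T_C.
W_min = 571000 × 23.00/293.00 = 44820 kJ.

44800 kJ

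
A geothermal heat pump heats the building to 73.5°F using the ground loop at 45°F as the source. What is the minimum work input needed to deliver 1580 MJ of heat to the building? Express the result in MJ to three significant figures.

84.5 MJ

In absolute terms T_C = 280.37 K and T_H = 296.21 K, so ΔT = 15.83 K.
The reversible limit is COP_HP = T_H/ΔT = 18.71, so W_min = Q_H/COP = Q_H·ΔT/T_H.
W_min = 1580 × 15.83/296.21 = 84.46 MJ.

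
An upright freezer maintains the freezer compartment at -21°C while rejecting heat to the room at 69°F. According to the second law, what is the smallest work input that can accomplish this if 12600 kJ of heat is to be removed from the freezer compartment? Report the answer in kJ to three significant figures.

2080 kJ

In absolute terms T_C = 252.15 K and T_H = 293.71 K, so ΔT = 41.56 K.
The reversible limit is COP_R = T_C/ΔT = 6.068, so W_min = Q_C/COP = Q_C·ΔT/T_C.
W_min = 12600 × 41.56/252.15 = 2077 kJ.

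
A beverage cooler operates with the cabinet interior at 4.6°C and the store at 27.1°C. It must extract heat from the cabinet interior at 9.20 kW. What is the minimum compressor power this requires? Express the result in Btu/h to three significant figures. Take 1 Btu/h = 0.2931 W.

In absolute terms T_C = 277.75 K and T_H = 300.25 K, so ΔT = 22.50 K.
COP_Carnot = T_C/ΔT = 277.75/22.50 = 12.34.
Ẇ_min = Q̇/COP_Carnot = 9.200/12.34 = 0.7453 kW = 2543 Btu/h.

2540 Btu/h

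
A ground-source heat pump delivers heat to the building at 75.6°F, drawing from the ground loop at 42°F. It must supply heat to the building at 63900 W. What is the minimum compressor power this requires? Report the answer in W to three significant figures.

In absolute terms T_C = 278.71 K and T_H = 297.37 K, so ΔT = 18.67 K.
COP_Carnot = T_H/ΔT = 297.37/18.67 = 15.93.
Ẇ_min = Q̇/COP_Carnot = 63900/15.93 = 4011 W.

4010 W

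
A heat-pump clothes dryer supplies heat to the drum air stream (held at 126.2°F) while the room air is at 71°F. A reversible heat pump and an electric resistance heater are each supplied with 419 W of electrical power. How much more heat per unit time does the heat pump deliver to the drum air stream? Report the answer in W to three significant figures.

In absolute terms T_C = 294.82 K and T_H = 325.48 K, so ΔT = 30.67 K.
COP_Carnot = T_H/ΔT = 325.48/30.67 = 10.61.
The heat pump delivers Q̇_H = COP × Ẇ = 4447 W; the resistance heater delivers Ẇ = 419.0 W.
Extra = (COP − 1)·Ẇ = 4028 W.

4030 W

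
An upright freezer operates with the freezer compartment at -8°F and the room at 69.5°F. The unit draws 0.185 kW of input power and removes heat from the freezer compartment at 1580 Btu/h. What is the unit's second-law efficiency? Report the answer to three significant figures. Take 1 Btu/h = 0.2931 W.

Converting, Q̇_C = 1580 Btu/h = 0.4631 kW, so COP_actual = Q̇_C/Ẇ = 0.4631/0.1850 = 2.503.
In absolute terms T_C = 250.93 K and T_H = 293.98 K, so ΔT = 43.06 K.
COP_Carnot = T_C/ΔT = 250.93/43.06 = 5.828.
η_II = COP_actual/COP_Carnot = 2.503/5.828 = 0.4295.

0.430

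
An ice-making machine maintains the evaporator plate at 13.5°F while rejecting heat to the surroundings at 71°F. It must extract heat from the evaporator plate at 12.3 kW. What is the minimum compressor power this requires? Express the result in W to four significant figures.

In absolute terms T_C = 262.87 K and T_H = 294.82 K, so ΔT = 31.94 K.
COP_Carnot = T_C/ΔT = 262.87/31.94 = 8.229.
Ẇ_min = Q̇/COP_Carnot = 12.30/8.229 = 1.495 kW = 1495 W.

1495 W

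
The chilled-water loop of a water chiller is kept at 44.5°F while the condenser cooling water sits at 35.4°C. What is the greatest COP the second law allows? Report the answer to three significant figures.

9.84

In absolute terms T_C = 280.09 K and T_H = 308.55 K, so ΔT = 28.46 K.
For a reversible cycle, COP_Carnot = T_C/ΔT = 280.09/28.46 = 9.843.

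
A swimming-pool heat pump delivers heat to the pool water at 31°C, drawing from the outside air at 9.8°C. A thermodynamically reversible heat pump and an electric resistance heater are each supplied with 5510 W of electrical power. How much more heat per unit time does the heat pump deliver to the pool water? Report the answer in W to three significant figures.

73500 W

In absolute terms T_C = 282.95 K and T_H = 304.15 K, so ΔT = 21.20 K.
COP_Carnot = T_H/ΔT = 304.15/21.20 = 14.35.
The heat pump delivers Q̇_H = COP × Ẇ = 79050 W; the resistance heater delivers Ẇ = 5510 W.
Extra = (COP − 1)·Ẇ = 73540 W.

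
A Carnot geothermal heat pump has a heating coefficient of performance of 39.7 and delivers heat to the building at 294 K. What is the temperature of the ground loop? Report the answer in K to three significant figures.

287 K

COP_HP = T_H/(T_H − T_C) gives T_H − T_C = T_H/COP.
With T_H = 294.00 K, T_C = 294.00 × (1 − 1/39.7) = 286.59 K.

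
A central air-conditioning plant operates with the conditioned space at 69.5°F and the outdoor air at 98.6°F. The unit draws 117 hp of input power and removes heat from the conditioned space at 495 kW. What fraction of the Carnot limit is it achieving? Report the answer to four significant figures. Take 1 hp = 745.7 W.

Converting, Q̇_C = 495.0 kW = 663.8 hp, so COP_actual = Q̇_C/Ẇ = 663.8/117.0 = 5.674.
In absolute terms T_C = 293.98 K and T_H = 310.15 K, so ΔT = 16.17 K.
COP_Carnot = T_C/ΔT = 293.98/16.17 = 18.18.
η_II = COP_actual/COP_Carnot = 5.674/18.18 = 0.3120.

0.3120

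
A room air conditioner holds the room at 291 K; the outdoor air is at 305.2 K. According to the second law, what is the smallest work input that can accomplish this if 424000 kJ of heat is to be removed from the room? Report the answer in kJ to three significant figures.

The reservoir spacing is ΔT = 305.2 − 291 = 14.20 K.
The reversible limit is COP_R = T_C/ΔT = 20.49, so W_min = Q_C/COP = Q_C·ΔT/T_C.
W_min = 424000 × 14.20/291.00 = 20690 kJ.

20700 kJ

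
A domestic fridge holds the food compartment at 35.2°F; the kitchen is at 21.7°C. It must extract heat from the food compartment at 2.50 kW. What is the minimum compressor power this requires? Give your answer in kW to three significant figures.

In absolute terms T_C = 274.93 K and T_H = 294.85 K, so ΔT = 19.92 K.
COP_Carnot = T_C/ΔT = 274.93/19.92 = 13.80.
Ẇ_min = Q̇/COP_Carnot = 2.500/13.80 = 0.1812 kW.

0.181 kW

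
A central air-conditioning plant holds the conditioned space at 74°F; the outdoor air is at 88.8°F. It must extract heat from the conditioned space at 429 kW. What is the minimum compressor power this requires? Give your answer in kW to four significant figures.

In absolute terms T_C = 296.48 K and T_H = 304.71 K, so ΔT = 8.222 K.
COP_Carnot = T_C/ΔT = 296.48/8.222 = 36.06.
Ẇ_min = Q̇/COP_Carnot = 429.0/36.06 = 11.90 kW.

11.90 kW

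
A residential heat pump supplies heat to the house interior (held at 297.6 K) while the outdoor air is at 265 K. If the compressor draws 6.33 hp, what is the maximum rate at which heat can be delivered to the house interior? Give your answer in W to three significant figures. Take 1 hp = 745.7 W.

43100 W

The reservoir spacing is ΔT = 297.6 − 265 = 32.60 K.
COP_Carnot = T_H/ΔT = 297.60/32.60 = 9.129.
Q̇_max = COP_Carnot × Ẇ = 9.129 × 6.330 hp = 57.79 hp = 43090 W.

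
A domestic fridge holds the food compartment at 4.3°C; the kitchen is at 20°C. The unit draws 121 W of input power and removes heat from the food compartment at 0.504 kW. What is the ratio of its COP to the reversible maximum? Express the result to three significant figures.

0.236

Converting, Q̇_C = 0.5040 kW = 504.0 W, so COP_actual = Q̇_C/Ẇ = 504.0/121.0 = 4.165.
In absolute terms T_C = 277.45 K and T_H = 293.15 K, so ΔT = 15.70 K.
COP_Carnot = T_C/ΔT = 277.45/15.70 = 17.67.
η_II = COP_actual/COP_Carnot = 4.165/17.67 = 0.2357.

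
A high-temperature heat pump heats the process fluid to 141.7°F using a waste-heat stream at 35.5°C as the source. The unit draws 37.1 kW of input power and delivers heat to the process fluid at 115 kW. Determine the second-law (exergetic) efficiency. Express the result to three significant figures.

COP_actual = Q̇_H/Ẇ = 115.0/37.10 = 3.100.
In absolute terms T_C = 308.65 K and T_H = 334.09 K, so ΔT = 25.44 K.
COP_Carnot = T_H/ΔT = 334.09/25.44 = 13.13.
η_II = COP_actual/COP_Carnot = 3.100/13.13 = 0.2361.

0.236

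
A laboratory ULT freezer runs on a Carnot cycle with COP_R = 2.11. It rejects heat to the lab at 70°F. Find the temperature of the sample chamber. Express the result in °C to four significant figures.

For a Carnot refrigerator COP_R = T_C/(T_H − T_C), so T_C = COP·T_H/(1 + COP).
With T_H = 294.26 K, T_C = 2.11 × 294.26/3.110 = 199.64 K.
Converting, 199.64 K = -73.51°C.

-73.51 °C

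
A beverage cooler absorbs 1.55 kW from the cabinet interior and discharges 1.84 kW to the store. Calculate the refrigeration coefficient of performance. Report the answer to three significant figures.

The first law gives Q̇_H = Q̇_C + Ẇ, so the three rates are Q̇_C = 1.550, Q̇_H = 1.840, Ẇ = 0.2900 kW.
COP_R = Q̇_C/Ẇ = 1.550/0.2900 = 5.345.

5.34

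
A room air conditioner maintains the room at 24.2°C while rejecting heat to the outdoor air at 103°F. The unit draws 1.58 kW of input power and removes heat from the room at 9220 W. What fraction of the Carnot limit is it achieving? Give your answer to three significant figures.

0.299

Converting, Q̇_C = 9220 W = 9.220 kW, so COP_actual = Q̇_C/Ẇ = 9.220/1.580 = 5.835.
In absolute terms T_C = 297.35 K and T_H = 312.59 K, so ΔT = 15.24 K.
COP_Carnot = T_C/ΔT = 297.35/15.24 = 19.51.
η_II = COP_actual/COP_Carnot = 5.835/19.51 = 0.2992.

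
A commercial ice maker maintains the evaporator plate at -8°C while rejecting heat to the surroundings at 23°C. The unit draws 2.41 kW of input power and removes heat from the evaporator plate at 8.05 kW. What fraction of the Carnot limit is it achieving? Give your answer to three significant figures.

COP_actual = Q̇_C/Ẇ = 8.050/2.410 = 3.340.
In absolute terms T_C = 265.15 K and T_H = 296.15 K, so ΔT = 31.00 K.
COP_Carnot = T_C/ΔT = 265.15/31.00 = 8.553.
η_II = COP_actual/COP_Carnot = 3.340/8.553 = 0.3905.

0.391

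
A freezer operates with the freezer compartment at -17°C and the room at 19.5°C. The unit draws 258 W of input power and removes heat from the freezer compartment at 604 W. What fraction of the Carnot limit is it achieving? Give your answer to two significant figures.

COP_actual = Q̇_C/Ẇ = 604.0/258.0 = 2.341.
In absolute terms T_C = 256.15 K and T_H = 292.65 K, so ΔT = 36.50 K.
COP_Carnot = T_C/ΔT = 256.15/36.50 = 7.018.
η_II = COP_actual/COP_Carnot = 2.341/7.018 = 0.3336.

0.33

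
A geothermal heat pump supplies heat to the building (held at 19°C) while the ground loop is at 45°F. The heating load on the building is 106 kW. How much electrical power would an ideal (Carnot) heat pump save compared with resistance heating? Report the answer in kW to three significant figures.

In absolute terms T_C = 280.37 K and T_H = 292.15 K, so ΔT = 11.78 K.
COP_Carnot = T_H/ΔT = 292.15/11.78 = 24.81.
Resistance heating needs Ẇ_res = Q̇_H = 106.0 kW; the reversible heat pump needs only Ẇ_hp = Q̇_H/COP = 4.273 kW.
Saving = 106.0 − 4.273 = 101.7 kW.

102 kW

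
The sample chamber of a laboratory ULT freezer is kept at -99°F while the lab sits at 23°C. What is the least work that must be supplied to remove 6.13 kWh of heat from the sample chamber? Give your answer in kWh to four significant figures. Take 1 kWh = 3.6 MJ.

2.930 kWh

In absolute terms T_C = 200.37 K and T_H = 296.15 K, so ΔT = 95.78 K.
The reversible limit is COP_R = T_C/ΔT = 2.092, so W_min = Q_C/COP = Q_C·ΔT/T_C.
W_min = 6.130 × 95.78/200.37 = 2.930 kWh.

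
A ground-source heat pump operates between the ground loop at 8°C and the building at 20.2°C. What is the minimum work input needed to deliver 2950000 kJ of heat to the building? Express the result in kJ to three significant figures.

123000 kJ

In absolute terms T_C = 281.15 K and T_H = 293.35 K, so ΔT = 12.20 K.
The reversible limit is COP_HP = T_H/ΔT = 24.05, so W_min = Q_H/COP = Q_H·ΔT/T_H.
W_min = 2950000 × 12.20/293.35 = 122700 kJ.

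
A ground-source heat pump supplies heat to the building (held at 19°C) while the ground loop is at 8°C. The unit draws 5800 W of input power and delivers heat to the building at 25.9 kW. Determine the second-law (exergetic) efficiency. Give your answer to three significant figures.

Converting, Q̇_H = 25.90 kW = 25900 W, so COP_actual = Q̇_H/Ẇ = 25900/5800 = 4.466.
In absolute terms T_C = 281.15 K and T_H = 292.15 K, so ΔT = 11.00 K.
COP_Carnot = T_H/ΔT = 292.15/11.00 = 26.56.
η_II = COP_actual/COP_Carnot = 4.466/26.56 = 0.1681.

0.168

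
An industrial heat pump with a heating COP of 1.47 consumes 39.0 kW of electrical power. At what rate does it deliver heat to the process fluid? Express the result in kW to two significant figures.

57 kW

Q̇_H = COP_HP × Ẇ = 1.47 × 39.00 = 57.33 kW.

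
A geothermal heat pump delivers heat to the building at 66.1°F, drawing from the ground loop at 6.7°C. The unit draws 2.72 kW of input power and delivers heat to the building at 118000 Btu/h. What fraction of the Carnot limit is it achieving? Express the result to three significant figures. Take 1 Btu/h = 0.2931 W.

0.533

Converting, Q̇_H = 118000 Btu/h = 34.59 kW, so COP_actual = Q̇_H/Ẇ = 34.59/2.720 = 12.72.
In absolute terms T_C = 279.85 K and T_H = 292.09 K, so ΔT = 12.24 K.
COP_Carnot = T_H/ΔT = 292.09/12.24 = 23.86.
η_II = COP_actual/COP_Carnot = 12.72/23.86 = 0.5330.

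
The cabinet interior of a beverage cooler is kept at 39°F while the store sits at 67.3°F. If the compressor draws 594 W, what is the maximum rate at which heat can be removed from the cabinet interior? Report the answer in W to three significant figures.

In absolute terms T_C = 277.04 K and T_H = 292.76 K, so ΔT = 15.72 K.
COP_Carnot = T_C/ΔT = 277.04/15.72 = 17.62.
Q̇_max = COP_Carnot × Ẇ = 17.62 × 594.0 W = 10470 W.

10500 W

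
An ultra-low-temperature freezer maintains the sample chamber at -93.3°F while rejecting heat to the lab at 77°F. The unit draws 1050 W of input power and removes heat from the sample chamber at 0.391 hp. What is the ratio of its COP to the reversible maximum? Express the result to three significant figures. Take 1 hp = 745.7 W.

Converting, Q̇_C = 0.3910 hp = 291.6 W, so COP_actual = Q̇_C/Ẇ = 291.6/1050 = 0.2777.
In absolute terms T_C = 203.54 K and T_H = 298.15 K, so ΔT = 94.61 K.
COP_Carnot = T_C/ΔT = 203.54/94.61 = 2.151.
η_II = COP_actual/COP_Carnot = 0.2777/2.151 = 0.1291.

0.129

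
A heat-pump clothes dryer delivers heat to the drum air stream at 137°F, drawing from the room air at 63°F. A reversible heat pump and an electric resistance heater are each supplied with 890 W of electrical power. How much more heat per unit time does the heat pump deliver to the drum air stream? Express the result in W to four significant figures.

6286 W

In absolute terms T_C = 290.37 K and T_H = 331.48 K, so ΔT = 41.11 K.
COP_Carnot = T_H/ΔT = 331.48/41.11 = 8.063.
The heat pump delivers Q̇_H = COP × Ẇ = 7176 W; the resistance heater delivers Ẇ = 890.0 W.
Extra = (COP − 1)·Ẇ = 6286 W.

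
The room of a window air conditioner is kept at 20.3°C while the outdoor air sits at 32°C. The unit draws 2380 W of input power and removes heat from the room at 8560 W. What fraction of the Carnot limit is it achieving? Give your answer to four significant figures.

0.1434

COP_actual = Q̇_C/Ẇ = 8560/2380 = 3.597.
In absolute terms T_C = 293.45 K and T_H = 305.15 K, so ΔT = 11.70 K.
COP_Carnot = T_C/ΔT = 293.45/11.70 = 25.08.
η_II = COP_actual/COP_Carnot = 3.597/25.08 = 0.1434.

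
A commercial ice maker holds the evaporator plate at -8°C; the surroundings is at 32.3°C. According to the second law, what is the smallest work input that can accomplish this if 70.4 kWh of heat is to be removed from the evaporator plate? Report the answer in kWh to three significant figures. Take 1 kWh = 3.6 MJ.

In absolute terms T_C = 265.15 K and T_H = 305.45 K, so ΔT = 40.30 K.
The reversible limit is COP_R = T_C/ΔT = 6.579, so W_min = Q_C/COP = Q_C·ΔT/T_C.
W_min = 70.40 × 40.30/265.15 = 10.70 kWh.

10.7 kWh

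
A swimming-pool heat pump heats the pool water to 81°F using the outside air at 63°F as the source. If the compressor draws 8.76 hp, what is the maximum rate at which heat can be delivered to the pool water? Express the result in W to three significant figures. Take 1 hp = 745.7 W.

196000 W

In absolute terms T_C = 290.37 K and T_H = 300.37 K, so ΔT = 10.00 K.
COP_Carnot = T_H/ΔT = 300.37/10.00 = 30.04.
Q̇_max = COP_Carnot × Ẇ = 30.04 × 8.760 hp = 263.1 hp = 196200 W.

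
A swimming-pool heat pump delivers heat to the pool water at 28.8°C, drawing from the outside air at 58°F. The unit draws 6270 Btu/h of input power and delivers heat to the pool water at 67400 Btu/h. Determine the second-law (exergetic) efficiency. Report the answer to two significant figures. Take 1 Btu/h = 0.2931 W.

0.51

COP_actual = Q̇_H/Ẇ = 67400/6270 = 10.75.
In absolute terms T_C = 287.59 K and T_H = 301.95 K, so ΔT = 14.36 K.
COP_Carnot = T_H/ΔT = 301.95/14.36 = 21.03.
η_II = COP_actual/COP_Carnot = 10.75/21.03 = 0.5111.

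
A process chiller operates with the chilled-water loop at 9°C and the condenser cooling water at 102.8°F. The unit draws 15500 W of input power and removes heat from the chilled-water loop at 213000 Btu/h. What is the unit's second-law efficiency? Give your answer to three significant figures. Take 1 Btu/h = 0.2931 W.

Converting, Q̇_C = 213000 Btu/h = 62430 W, so COP_actual = Q̇_C/Ẇ = 62430/15500 = 4.028.
In absolute terms T_C = 282.15 K and T_H = 312.48 K, so ΔT = 30.33 K.
COP_Carnot = T_C/ΔT = 282.15/30.33 = 9.302.
η_II = COP_actual/COP_Carnot = 4.028/9.302 = 0.4330.

0.433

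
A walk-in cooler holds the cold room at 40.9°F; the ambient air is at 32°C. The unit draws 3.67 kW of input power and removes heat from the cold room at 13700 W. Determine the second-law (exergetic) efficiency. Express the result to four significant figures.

0.3632

Converting, Q̇_C = 13700 W = 13.70 kW, so COP_actual = Q̇_C/Ẇ = 13.70/3.670 = 3.733.
In absolute terms T_C = 278.09 K and T_H = 305.15 K, so ΔT = 27.06 K.
COP_Carnot = T_C/ΔT = 278.09/27.06 = 10.28.
η_II = COP_actual/COP_Carnot = 3.733/10.28 = 0.3632.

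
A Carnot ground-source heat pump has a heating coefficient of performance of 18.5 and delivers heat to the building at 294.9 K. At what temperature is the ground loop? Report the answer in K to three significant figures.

COP_HP = T_H/(T_H − T_C) gives T_H − T_C = T_H/COP.
With T_H = 294.90 K, T_C = 294.90 × (1 − 1/18.5) = 278.96 K.

279 K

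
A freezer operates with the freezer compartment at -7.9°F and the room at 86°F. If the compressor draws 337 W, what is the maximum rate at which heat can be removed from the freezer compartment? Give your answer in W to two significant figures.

In absolute terms T_C = 250.98 K and T_H = 303.15 K, so ΔT = 52.17 K.
COP_Carnot = T_C/ΔT = 250.98/52.17 = 4.811.
Q̇_max = COP_Carnot × Ẇ = 4.811 × 337.0 W = 1621 W.

1600 W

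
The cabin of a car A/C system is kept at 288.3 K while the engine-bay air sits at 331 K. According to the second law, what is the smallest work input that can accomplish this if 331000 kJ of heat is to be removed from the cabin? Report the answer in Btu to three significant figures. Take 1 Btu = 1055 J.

46500 Btu

The reservoir spacing is ΔT = 331 − 288.3 = 42.70 K.
The reversible limit is COP_R = T_C/ΔT = 6.752, so W_min = Q_C/COP = Q_C·ΔT/T_C.
W_min = 331000 × 42.70/288.30 = 49020 kJ = 46470 Btu.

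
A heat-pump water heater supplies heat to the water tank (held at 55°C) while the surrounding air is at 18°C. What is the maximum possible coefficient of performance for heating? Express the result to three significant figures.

In absolute terms T_C = 291.15 K and T_H = 328.15 K, so ΔT = 37.00 K.
For a reversible cycle, COP_Carnot = T_H/ΔT = 328.15/37.00 = 8.869.

8.87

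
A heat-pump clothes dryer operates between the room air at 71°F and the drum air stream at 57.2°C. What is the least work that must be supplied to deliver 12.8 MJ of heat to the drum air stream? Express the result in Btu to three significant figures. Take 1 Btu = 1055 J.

1310 Btu

In absolute terms T_C = 294.82 K and T_H = 330.35 K, so ΔT = 35.53 K.
The reversible limit is COP_HP = T_H/ΔT = 9.297, so W_min = Q_H/COP = Q_H·ΔT/T_H.
W_min = 12.80 × 35.53/330.35 = 1.377 MJ = 1305 Btu.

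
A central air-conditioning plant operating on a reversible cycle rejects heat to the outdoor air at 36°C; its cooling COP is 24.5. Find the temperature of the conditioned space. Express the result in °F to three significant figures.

75.0 °F

For a Carnot refrigerator COP_R = T_C/(T_H − T_C), so T_C = COP·T_H/(1 + COP).
With T_H = 309.15 K, T_C = 24.5 × 309.15/25.50 = 297.03 K.
Converting, 297.03 K = 74.98°F.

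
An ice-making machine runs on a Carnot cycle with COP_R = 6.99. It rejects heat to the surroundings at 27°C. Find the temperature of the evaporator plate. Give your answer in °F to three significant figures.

For a Carnot refrigerator COP_R = T_C/(T_H − T_C), so T_C = COP·T_H/(1 + COP).
With T_H = 300.15 K, T_C = 6.99 × 300.15/7.990 = 262.58 K.
Converting, 262.58 K = 12.98°F.

13.0 °F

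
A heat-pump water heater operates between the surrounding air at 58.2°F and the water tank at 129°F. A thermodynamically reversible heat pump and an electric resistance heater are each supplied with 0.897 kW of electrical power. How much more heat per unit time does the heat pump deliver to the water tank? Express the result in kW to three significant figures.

6.56 kW

In absolute terms T_C = 287.71 K and T_H = 327.04 K, so ΔT = 39.33 K.
COP_Carnot = T_H/ΔT = 327.04/39.33 = 8.315.
The heat pump delivers Q̇_H = COP × Ẇ = 7.458 kW; the resistance heater delivers Ẇ = 0.8970 kW.
Extra = (COP − 1)·Ẇ = 6.561 kW.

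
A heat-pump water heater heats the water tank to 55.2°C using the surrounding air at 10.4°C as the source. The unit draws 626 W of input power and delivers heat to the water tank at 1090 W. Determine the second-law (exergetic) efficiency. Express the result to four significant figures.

COP_actual = Q̇_H/Ẇ = 1090/626.0 = 1.741.
In absolute terms T_C = 283.55 K and T_H = 328.35 K, so ΔT = 44.80 K.
COP_Carnot = T_H/ΔT = 328.35/44.80 = 7.329.
η_II = COP_actual/COP_Carnot = 1.741/7.329 = 0.2376.

0.2376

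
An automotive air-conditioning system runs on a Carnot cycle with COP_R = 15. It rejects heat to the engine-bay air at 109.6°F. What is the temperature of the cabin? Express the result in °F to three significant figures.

74.0 °F

For a Carnot refrigerator COP_R = T_C/(T_H − T_C), so T_C = COP·T_H/(1 + COP).
With T_H = 316.26 K, T_C = 15 × 316.26/16.00 = 296.49 K.
Converting, 296.49 K = 74.02°F.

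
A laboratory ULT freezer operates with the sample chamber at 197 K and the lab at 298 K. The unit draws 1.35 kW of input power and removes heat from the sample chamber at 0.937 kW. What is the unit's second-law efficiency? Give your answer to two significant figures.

0.36

COP_actual = Q̇_C/Ẇ = 0.9370/1.350 = 0.6941.
The reservoir spacing is ΔT = 298 − 197 = 101.0 K.
COP_Carnot = T_C/ΔT = 197.00/101.0 = 1.950.
η_II = COP_actual/COP_Carnot = 0.6941/1.950 = 0.3558.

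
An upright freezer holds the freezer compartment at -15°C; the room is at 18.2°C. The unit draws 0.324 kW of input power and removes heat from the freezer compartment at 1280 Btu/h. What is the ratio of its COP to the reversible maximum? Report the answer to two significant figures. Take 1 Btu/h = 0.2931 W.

0.15

Converting, Q̇_C = 1280 Btu/h = 0.3752 kW, so COP_actual = Q̇_C/Ẇ = 0.3752/0.3240 = 1.158.
In absolute terms T_C = 258.15 K and T_H = 291.35 K, so ΔT = 33.20 K.
COP_Carnot = T_C/ΔT = 258.15/33.20 = 7.776.
η_II = COP_actual/COP_Carnot = 1.158/7.776 = 0.1489.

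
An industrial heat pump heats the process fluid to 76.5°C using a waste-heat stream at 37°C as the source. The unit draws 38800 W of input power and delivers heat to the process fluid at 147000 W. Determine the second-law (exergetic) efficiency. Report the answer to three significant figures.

COP_actual = Q̇_H/Ẇ = 147000/38800 = 3.789.
In absolute terms T_C = 310.15 K and T_H = 349.65 K, so ΔT = 39.50 K.
COP_Carnot = T_H/ΔT = 349.65/39.50 = 8.852.
η_II = COP_actual/COP_Carnot = 3.789/8.852 = 0.4280.

0.428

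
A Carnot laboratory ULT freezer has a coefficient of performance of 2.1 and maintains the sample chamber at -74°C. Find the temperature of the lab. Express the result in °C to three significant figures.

20.8 °C

COP_R = T_C/(T_H − T_C) gives T_H − T_C = T_C/COP.
With T_C = 199.15 K, T_H = 199.15 × (1 + 1/2.1) = 293.98 K.
Converting, 293.98 K = 20.83°C.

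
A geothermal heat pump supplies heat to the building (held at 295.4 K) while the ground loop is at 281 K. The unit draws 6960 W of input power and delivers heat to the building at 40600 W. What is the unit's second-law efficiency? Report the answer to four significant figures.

0.2844

COP_actual = Q̇_H/Ẇ = 40600/6960 = 5.833.
The reservoir spacing is ΔT = 295.4 − 281 = 14.40 K.
COP_Carnot = T_H/ΔT = 295.40/14.40 = 20.51.
η_II = COP_actual/COP_Carnot = 5.833/20.51 = 0.2844.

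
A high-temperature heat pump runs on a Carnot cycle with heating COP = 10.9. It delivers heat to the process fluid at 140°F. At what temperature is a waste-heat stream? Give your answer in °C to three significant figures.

COP_HP = T_H/(T_H − T_C) gives T_H − T_C = T_H/COP.
With T_H = 333.15 K, T_C = 333.15 × (1 − 1/10.9) = 302.59 K.
Converting, 302.59 K = 29.44°C.

29.4 °C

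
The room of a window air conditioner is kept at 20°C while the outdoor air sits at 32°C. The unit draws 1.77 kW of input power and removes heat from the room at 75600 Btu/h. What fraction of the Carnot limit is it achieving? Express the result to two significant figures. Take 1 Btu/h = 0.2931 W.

0.51

Converting, Q̇_C = 75600 Btu/h = 22.16 kW, so COP_actual = Q̇_C/Ẇ = 22.16/1.770 = 12.52.
In absolute terms T_C = 293.15 K and T_H = 305.15 K, so ΔT = 12.00 K.
COP_Carnot = T_C/ΔT = 293.15/12.00 = 24.43.
η_II = COP_actual/COP_Carnot = 12.52/24.43 = 0.5125.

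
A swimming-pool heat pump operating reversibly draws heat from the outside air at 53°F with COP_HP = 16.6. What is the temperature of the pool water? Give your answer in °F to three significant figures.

COP_HP = T_H/(T_H − T_C) rearranges to T_H = COP·T_C/(COP − 1).
With T_C = 284.82 K, T_H = 16.6 × 284.82/15.60 = 303.07 K.
Converting, 303.07 K = 85.86°F.

85.9 °F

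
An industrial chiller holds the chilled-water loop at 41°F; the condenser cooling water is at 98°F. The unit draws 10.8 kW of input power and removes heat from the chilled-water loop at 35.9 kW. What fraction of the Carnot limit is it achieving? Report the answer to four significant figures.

COP_actual = Q̇_C/Ẇ = 35.90/10.80 = 3.324.
In absolute terms T_C = 278.15 K and T_H = 309.82 K, so ΔT = 31.67 K.
COP_Carnot = T_C/ΔT = 278.15/31.67 = 8.784.
η_II = COP_actual/COP_Carnot = 3.324/8.784 = 0.3784.

0.3784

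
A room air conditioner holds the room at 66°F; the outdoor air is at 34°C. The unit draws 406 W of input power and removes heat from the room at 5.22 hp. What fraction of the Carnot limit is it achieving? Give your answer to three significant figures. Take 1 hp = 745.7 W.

0.496

Converting, Q̇_C = 5.220 hp = 3893 W, so COP_actual = Q̇_C/Ẇ = 3893/406.0 = 9.588.
In absolute terms T_C = 292.04 K and T_H = 307.15 K, so ΔT = 15.11 K.
COP_Carnot = T_C/ΔT = 292.04/15.11 = 19.33.
η_II = COP_actual/COP_Carnot = 9.588/19.33 = 0.4961.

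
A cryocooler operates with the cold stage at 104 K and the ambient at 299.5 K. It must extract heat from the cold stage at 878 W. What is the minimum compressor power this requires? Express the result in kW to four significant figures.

1.650 kW

The reservoir spacing is ΔT = 299.5 − 104 = 195.5 K.
COP_Carnot = T_C/ΔT = 104.00/195.5 = 0.5320.
Ẇ_min = Q̇/COP_Carnot = 878.0/0.5320 = 1650 W = 1.650 kW.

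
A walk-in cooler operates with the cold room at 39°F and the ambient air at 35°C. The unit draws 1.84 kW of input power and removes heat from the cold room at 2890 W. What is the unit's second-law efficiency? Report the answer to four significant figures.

Converting, Q̇_C = 2890 W = 2.890 kW, so COP_actual = Q̇_C/Ẇ = 2.890/1.840 = 1.571.
In absolute terms T_C = 277.04 K and T_H = 308.15 K, so ΔT = 31.11 K.
COP_Carnot = T_C/ΔT = 277.04/31.11 = 8.905.
η_II = COP_actual/COP_Carnot = 1.571/8.905 = 0.1764.

0.1764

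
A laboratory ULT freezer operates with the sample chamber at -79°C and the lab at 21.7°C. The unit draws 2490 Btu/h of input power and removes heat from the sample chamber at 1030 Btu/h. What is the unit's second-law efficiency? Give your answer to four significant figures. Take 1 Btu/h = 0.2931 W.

0.2146

COP_actual = Q̇_C/Ẇ = 1030/2490 = 0.4137.
In absolute terms T_C = 194.15 K and T_H = 294.85 K, so ΔT = 100.7 K.
COP_Carnot = T_C/ΔT = 194.15/100.7 = 1.928.
η_II = COP_actual/COP_Carnot = 0.4137/1.928 = 0.2146.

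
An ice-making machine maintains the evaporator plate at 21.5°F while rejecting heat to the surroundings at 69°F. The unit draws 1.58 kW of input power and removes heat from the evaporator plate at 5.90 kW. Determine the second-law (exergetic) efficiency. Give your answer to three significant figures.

COP_actual = Q̇_C/Ẇ = 5.900/1.580 = 3.734.
In absolute terms T_C = 267.32 K and T_H = 293.71 K, so ΔT = 26.39 K.
COP_Carnot = T_C/ΔT = 267.32/26.39 = 10.13.
η_II = COP_actual/COP_Carnot = 3.734/10.13 = 0.3686.

0.369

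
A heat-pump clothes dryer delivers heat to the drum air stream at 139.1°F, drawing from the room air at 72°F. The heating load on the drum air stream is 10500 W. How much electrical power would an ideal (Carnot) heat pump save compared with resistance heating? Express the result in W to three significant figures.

In absolute terms T_C = 295.37 K and T_H = 332.65 K, so ΔT = 37.28 K.
COP_Carnot = T_H/ΔT = 332.65/37.28 = 8.924.
Resistance heating needs Ẇ_res = Q̇_H = 10500 W; the reversible heat pump needs only Ẇ_hp = Q̇_H/COP = 1177 W.
Saving = 10500 − 1177 = 9323 W.

9320 W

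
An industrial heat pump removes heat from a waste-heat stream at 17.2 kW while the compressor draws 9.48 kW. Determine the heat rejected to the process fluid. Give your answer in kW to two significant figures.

For a cyclic device the first law requires Q̇_H = Q̇_C + Ẇ.
Q̇_H = Q̇_C + Ẇ = 26.68 kW.

27 kW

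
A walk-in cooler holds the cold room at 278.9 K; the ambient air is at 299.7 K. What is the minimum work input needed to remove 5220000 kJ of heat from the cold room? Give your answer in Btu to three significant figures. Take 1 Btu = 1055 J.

The reservoir spacing is ΔT = 299.7 − 278.9 = 20.80 K.
The reversible limit is COP_R = T_C/ΔT = 13.41, so W_min = Q_C/COP = Q_C·ΔT/T_C.
W_min = 5220000 × 20.80/278.90 = 389300 kJ = 369000 Btu.

369000 Btu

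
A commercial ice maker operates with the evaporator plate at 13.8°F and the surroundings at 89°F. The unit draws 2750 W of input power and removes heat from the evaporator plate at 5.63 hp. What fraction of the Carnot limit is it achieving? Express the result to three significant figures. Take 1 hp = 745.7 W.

Converting, Q̇_C = 5.630 hp = 4198 W, so COP_actual = Q̇_C/Ẇ = 4198/2750 = 1.527.
In absolute terms T_C = 263.04 K and T_H = 304.82 K, so ΔT = 41.78 K.
COP_Carnot = T_C/ΔT = 263.04/41.78 = 6.296.
η_II = COP_actual/COP_Carnot = 1.527/6.296 = 0.2425.

0.242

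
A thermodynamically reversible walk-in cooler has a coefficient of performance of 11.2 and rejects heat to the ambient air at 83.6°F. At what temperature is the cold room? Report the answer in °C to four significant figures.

3.928 °C

For a Carnot refrigerator COP_R = T_C/(T_H − T_C), so T_C = COP·T_H/(1 + COP).
With T_H = 301.82 K, T_C = 11.2 × 301.82/12.20 = 277.08 K.
Converting, 277.08 K = 3.93°C.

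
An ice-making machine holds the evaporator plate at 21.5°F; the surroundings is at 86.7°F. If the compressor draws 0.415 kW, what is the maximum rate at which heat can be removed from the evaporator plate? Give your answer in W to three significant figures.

3060 W

In absolute terms T_C = 267.32 K and T_H = 303.54 K, so ΔT = 36.22 K.
COP_Carnot = T_C/ΔT = 267.32/36.22 = 7.380.
Q̇_max = COP_Carnot × Ẇ = 7.380 × 0.4150 kW = 3.063 kW = 3063 W.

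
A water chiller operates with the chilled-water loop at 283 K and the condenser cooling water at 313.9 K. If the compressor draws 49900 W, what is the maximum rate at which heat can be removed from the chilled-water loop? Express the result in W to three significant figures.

457000 W

The reservoir spacing is ΔT = 313.9 − 283 = 30.90 K.
COP_Carnot = T_C/ΔT = 283.00/30.90 = 9.159.
Q̇_max = COP_Carnot × Ẇ = 9.159 × 49900 W = 457000 W.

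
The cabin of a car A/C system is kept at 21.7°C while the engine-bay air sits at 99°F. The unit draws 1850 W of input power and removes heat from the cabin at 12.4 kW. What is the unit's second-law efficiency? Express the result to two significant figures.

0.35

Converting, Q̇_C = 12.40 kW = 12400 W, so COP_actual = Q̇_C/Ẇ = 12400/1850 = 6.703.
In absolute terms T_C = 294.85 K and T_H = 310.37 K, so ΔT = 15.52 K.
COP_Carnot = T_C/ΔT = 294.85/15.52 = 19.00.
η_II = COP_actual/COP_Carnot = 6.703/19.00 = 0.3529.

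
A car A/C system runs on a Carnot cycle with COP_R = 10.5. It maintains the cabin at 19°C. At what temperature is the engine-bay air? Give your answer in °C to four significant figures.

COP_R = T_C/(T_H − T_C) gives T_H − T_C = T_C/COP.
With T_C = 292.15 K, T_H = 292.15 × (1 + 1/10.5) = 319.97 K.
Converting, 319.97 K = 46.82°C.

46.82 °C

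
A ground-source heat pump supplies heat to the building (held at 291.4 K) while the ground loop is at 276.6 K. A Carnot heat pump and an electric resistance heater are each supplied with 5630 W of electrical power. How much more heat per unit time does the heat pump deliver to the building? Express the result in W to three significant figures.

The reservoir spacing is ΔT = 291.4 − 276.6 = 14.80 K.
COP_Carnot = T_H/ΔT = 291.40/14.80 = 19.69.
The heat pump delivers Q̇_H = COP × Ẇ = 110900 W; the resistance heater delivers Ẇ = 5630 W.
Extra = (COP − 1)·Ẇ = 105200 W.

105000 W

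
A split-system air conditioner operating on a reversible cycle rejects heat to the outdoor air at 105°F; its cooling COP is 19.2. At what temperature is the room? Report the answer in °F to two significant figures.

77 °F

For a Carnot refrigerator COP_R = T_C/(T_H − T_C), so T_C = COP·T_H/(1 + COP).
With T_H = 313.71 K, T_C = 19.2 × 313.71/20.20 = 298.18 K.
Converting, 298.18 K = 77.05°F.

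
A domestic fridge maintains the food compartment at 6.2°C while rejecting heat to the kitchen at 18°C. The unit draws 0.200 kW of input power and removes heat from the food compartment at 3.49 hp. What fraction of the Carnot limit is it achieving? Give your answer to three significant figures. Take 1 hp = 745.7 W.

0.550

Converting, Q̇_C = 3.490 hp = 2.602 kW, so COP_actual = Q̇_C/Ẇ = 2.602/0.2000 = 13.01.
In absolute terms T_C = 279.35 K and T_H = 291.15 K, so ΔT = 11.80 K.
COP_Carnot = T_C/ΔT = 279.35/11.80 = 23.67.
η_II = COP_actual/COP_Carnot = 13.01/23.67 = 0.5497.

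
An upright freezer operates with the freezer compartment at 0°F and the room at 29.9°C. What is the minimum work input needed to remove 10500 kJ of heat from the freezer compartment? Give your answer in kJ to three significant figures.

1960 kJ

In absolute terms T_C = 255.37 K and T_H = 303.05 K, so ΔT = 47.68 K.
The reversible limit is COP_R = T_C/ΔT = 5.356, so W_min = Q_C/COP = Q_C·ΔT/T_C.
W_min = 10500 × 47.68/255.37 = 1960 kJ.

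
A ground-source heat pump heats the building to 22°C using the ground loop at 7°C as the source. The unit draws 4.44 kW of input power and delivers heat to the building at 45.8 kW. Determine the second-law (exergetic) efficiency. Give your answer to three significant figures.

0.524

COP_actual = Q̇_H/Ẇ = 45.80/4.440 = 10.32.
In absolute terms T_C = 280.15 K and T_H = 295.15 K, so ΔT = 15.00 K.
COP_Carnot = T_H/ΔT = 295.15/15.00 = 19.68.
η_II = COP_actual/COP_Carnot = 10.32/19.68 = 0.5242.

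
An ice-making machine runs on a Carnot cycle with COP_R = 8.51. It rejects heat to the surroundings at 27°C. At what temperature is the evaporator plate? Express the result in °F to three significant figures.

23.8 °F

For a Carnot refrigerator COP_R = T_C/(T_H − T_C), so T_C = COP·T_H/(1 + COP).
With T_H = 300.15 K, T_C = 8.51 × 300.15/9.510 = 268.59 K.
Converting, 268.59 K = 23.79°F.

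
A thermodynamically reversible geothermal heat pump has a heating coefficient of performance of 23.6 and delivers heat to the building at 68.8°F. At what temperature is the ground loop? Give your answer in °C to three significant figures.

COP_HP = T_H/(T_H − T_C) gives T_H − T_C = T_H/COP.
With T_H = 293.59 K, T_C = 293.59 × (1 − 1/23.6) = 281.15 K.
Converting, 281.15 K = 8.00°C.

8.00 °C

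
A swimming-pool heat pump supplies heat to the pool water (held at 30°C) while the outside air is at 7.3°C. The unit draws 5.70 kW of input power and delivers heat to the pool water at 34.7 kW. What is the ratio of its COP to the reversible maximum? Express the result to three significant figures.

0.456

COP_actual = Q̇_H/Ẇ = 34.70/5.700 = 6.088.
In absolute terms T_C = 280.45 K and T_H = 303.15 K, so ΔT = 22.70 K.
COP_Carnot = T_H/ΔT = 303.15/22.70 = 13.35.
η_II = COP_actual/COP_Carnot = 6.088/13.35 = 0.4559.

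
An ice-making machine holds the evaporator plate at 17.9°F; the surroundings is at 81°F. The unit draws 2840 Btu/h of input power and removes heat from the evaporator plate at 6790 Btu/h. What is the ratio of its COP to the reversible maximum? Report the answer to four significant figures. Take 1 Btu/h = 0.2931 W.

0.3159

COP_actual = Q̇_C/Ẇ = 6790/2840 = 2.391.
In absolute terms T_C = 265.32 K and T_H = 300.37 K, so ΔT = 35.06 K.
COP_Carnot = T_C/ΔT = 265.32/35.06 = 7.568.
η_II = COP_actual/COP_Carnot = 2.391/7.568 = 0.3159.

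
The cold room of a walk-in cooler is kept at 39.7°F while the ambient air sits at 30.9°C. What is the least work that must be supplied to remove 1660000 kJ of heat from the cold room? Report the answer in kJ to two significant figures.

In absolute terms T_C = 277.43 K and T_H = 304.05 K, so ΔT = 26.62 K.
The reversible limit is COP_R = T_C/ΔT = 10.42, so W_min = Q_C/COP = Q_C·ΔT/T_C.
W_min = 1660000 × 26.62/277.43 = 159300 kJ.

160000 kJ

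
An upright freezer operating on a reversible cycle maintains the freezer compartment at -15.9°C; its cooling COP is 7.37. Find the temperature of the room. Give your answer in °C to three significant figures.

19.0 °C

COP_R = T_C/(T_H − T_C) gives T_H − T_C = T_C/COP.
With T_C = 257.25 K, T_H = 257.25 × (1 + 1/7.37) = 292.16 K.
Converting, 292.16 K = 19.01°C.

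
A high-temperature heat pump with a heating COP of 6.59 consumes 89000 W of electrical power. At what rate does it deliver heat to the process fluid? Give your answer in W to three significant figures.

Q̇_H = COP_HP × Ẇ = 6.59 × 89000 = 586500 W.

587000 W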